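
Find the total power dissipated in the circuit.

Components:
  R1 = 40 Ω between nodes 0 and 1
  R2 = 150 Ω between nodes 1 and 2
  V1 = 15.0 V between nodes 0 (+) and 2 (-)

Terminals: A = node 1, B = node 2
Nodal analysis, taking node 2 as the 0 V reference.
Source V1 fixes V_0 = 15 V.
KCL at each unknown node (sum of currents leaving = 0; resistances in Ω):
  Node 1: (V_1 - 15)/40 + (V_1 - 0)/150 = 0
Collecting terms: 0.03167 × V_1 = 0.375  =>  V_1 = 11.84 V
Power in each resistor, P = (ΔV)²/R:
  P_R1 = (15 - 11.84)²/40 = 0.2493 W
  P_R2 = (11.84 - 0)²/150 = 0.9349 W
P_total = P_R1 + P_R2 = 1.184 W

Final answer: 1.184 W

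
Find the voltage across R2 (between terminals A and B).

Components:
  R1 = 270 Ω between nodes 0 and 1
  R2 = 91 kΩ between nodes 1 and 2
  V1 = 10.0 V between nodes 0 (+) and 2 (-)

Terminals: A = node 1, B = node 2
R1 and R2 are in series across V1 (node 0 → node 1 → node 2), and the output A–B is taken across R2, so this is a voltage divider.
Series current: I = V1/(R1 + R2) = 10/(270 + 91000) = 10/91270 = 0.0001096 A
V_R2 = I × R2 = V1 × R2/(R1 + R2) = 10 × 91000/91270 = 9.97 V

Final answer: 9.97 V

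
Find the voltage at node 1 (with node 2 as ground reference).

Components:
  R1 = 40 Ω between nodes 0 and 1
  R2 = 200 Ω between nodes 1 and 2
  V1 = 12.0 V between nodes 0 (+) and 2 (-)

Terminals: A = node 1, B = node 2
Nodal analysis, taking node 2 as the 0 V reference.
Source V1 fixes V_0 = 12 V.
KCL at each unknown node (sum of currents leaving = 0; resistances in Ω):
  Node 1: (V_1 - 12)/40 + (V_1 - 0)/200 = 0
Collecting terms: 0.03 × V_1 = 0.3  =>  V_1 = 10 V
The requested potential is V_1 = 10 V.

Final answer: V_1 = 10 V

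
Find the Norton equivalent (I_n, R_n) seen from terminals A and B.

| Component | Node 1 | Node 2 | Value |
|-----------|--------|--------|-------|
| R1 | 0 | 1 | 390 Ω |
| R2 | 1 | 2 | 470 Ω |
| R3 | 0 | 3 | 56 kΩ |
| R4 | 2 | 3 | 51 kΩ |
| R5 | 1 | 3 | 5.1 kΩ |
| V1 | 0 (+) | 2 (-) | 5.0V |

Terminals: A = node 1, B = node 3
Find the Thévenin equivalent first; then I_n = V_th/R_th and R_n = R_th.
Step 1 — V_th is the open-circuit voltage V_A - V_B (nothing connected across the terminals).
Nodal analysis, taking node 2 as the 0 V reference.
Source V1 fixes V_0 = 5 V.
KCL at each unknown node (sum of currents leaving = 0; resistances in Ω):
  Node 1: (V_1 - 5)/390 + (V_1 - 0)/470 + (V_1 - V_3)/5100 = 0
  Node 3: (V_3 - 5)/56000 + (V_3 - 0)/51000 + (V_3 - V_1)/5100 = 0
Collecting terms (coefficients in siemens):
  0.004888·V_1 - 0.0001961·V_3 = 0.01282
  0.0002335·V_3 - 0.0001961·V_1 = 0.00008929
Determinant D = (0.004888)(0.0002335) - (-0.0001961)(-0.0001961) = 0.000001103
V_1 = [(0.01282)(0.0002335) - (-0.0001961)(0.00008929)]/D = 2.73 V
V_3 = [(0.004888)(0.00008929) - (0.01282)(-0.0001961)]/D = 2.675 V
V_th = V_1 - V_3 = 2.73 - 2.675 = 0.05567 V
Step 2 — R_th: zero the source — replace V1 by a short circuit (node 2 merges into node 0) — and find the resistance seen between A (node 1) and B (node 3).
Reduce the network between node 1 (A) and node 3 (B) by series/parallel combination:
  Rp1 = R1 ‖ R2 (parallel, both between nodes 0 and 1) = 1/(1/390 + 1/470) = 213.1 Ω
  Rp2 = R3 ‖ R4 (parallel, both between nodes 0 and 3) = 1/(1/56000 + 1/51000) = 26690 Ω
  Rs1 = Rp1 + Rp2 (series, joined only at node 0) = 213.1 + 26690 = 26900 Ω
  Rp3 = R5 ‖ Rs1 (parallel, both between nodes 1 and 3) = 1/(1/5100 + 1/26900) = 4287 Ω
R_th = 4.287 kΩ
I_n = V_th/R_th = 0.05567/4287 = 0.00001299 A, and R_n = R_th = 4.287 kΩ

Final answer: I_n = 1.299e-05 A, R_n = 4.287 kΩ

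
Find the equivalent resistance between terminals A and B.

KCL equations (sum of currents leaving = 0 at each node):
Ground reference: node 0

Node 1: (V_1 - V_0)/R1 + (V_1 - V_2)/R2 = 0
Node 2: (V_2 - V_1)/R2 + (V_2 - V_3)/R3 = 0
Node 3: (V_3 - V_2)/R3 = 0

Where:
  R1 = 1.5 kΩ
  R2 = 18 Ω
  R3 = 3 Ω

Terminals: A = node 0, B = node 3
Reduce the network between node 0 (A) and node 3 (B) by series/parallel combination:
  Rs1 = R1 + R2 (series, joined only at node 1) = 1500 + 18 = 1518 Ω
  Rs2 = R3 + Rs1 (series, joined only at node 2) = 3 + 1518 = 1521 Ω
R_eq = 1.521 kΩ

Final answer: 1.521 kΩ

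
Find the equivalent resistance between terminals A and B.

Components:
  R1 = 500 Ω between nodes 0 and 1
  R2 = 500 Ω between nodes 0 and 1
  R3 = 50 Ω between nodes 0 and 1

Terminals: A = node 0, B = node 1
Reduce the network between node 0 (A) and node 1 (B) by series/parallel combination:
  Rp1 = R1 ‖ R2 ‖ R3 (parallel, all between nodes 0 and 1) = 1/(1/500 + 1/500 + 1/50) = 41.67 Ω
R_eq = 41.67 Ω

Final answer: 41.67 Ω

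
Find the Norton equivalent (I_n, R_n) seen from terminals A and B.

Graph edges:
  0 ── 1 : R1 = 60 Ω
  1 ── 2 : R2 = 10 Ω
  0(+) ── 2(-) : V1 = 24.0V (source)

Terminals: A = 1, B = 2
Find the Thévenin equivalent first; then I_n = V_th/R_th and R_n = R_th.
Step 1 — V_th is the open-circuit voltage V_A - V_B (nothing connected across the terminals).
Nodal analysis, taking node 2 as the 0 V reference.
Source V1 fixes V_0 = 24 V.
KCL at each unknown node (sum of currents leaving = 0; resistances in Ω):
  Node 1: (V_1 - 24)/60 + (V_1 - 0)/10 = 0
Collecting terms: 0.1167 × V_1 = 0.4  =>  V_1 = 3.429 V
V_th = V_1 - V_2 = 3.429 - 0 = 3.429 V
Step 2 — R_th: zero the source — replace V1 by a short circuit (node 2 merges into node 0) — and find the resistance seen between A (node 1) and B (node 0).
Reduce the network between node 1 (A) and node 0 (B) by series/parallel combination:
  Rp1 = R1 ‖ R2 (parallel, both between nodes 0 and 1) = 1/(1/60 + 1/10) = 8.571 Ω
R_th = 8.571 Ω
I_n = V_th/R_th = 3.429/8.571 = 0.4 A, and R_n = R_th = 8.571 Ω

Final answer: I_n = 0.4 A, R_n = 8.571 Ω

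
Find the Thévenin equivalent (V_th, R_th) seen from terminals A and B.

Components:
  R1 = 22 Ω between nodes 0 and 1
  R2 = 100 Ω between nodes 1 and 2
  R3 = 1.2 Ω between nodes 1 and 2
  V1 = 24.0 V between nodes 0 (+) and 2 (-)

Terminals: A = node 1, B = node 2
Step 1 — V_th is the open-circuit voltage V_A - V_B (nothing connected across the terminals).
Nodal analysis, taking node 2 as the 0 V reference.
Source V1 fixes V_0 = 24 V.
KCL at each unknown node (sum of currents leaving = 0; resistances in Ω):
  Node 1: (V_1 - 24)/22 + (V_1 - 0)/100 + (V_1 - 0)/1.2 = 0
Collecting terms: 0.8888 × V_1 = 1.091  =>  V_1 = 1.227 V
V_th = V_1 - V_2 = 1.227 - 0 = 1.227 V
Step 2 — R_th: zero the source — replace V1 by a short circuit (node 2 merges into node 0) — and find the resistance seen between A (node 1) and B (node 0).
Reduce the network between node 1 (A) and node 0 (B) by series/parallel combination:
  Rp1 = R1 ‖ R2 ‖ R3 (parallel, all between nodes 0 and 1) = 1/(1/22 + 1/100 + 1/1.2) = 1.125 Ω
R_th = 1.125 Ω

Final answer: V_th = 1.227 V, R_th = 1.125 Ω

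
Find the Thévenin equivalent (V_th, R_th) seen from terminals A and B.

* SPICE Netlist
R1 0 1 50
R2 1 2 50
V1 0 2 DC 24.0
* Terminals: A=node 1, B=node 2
Step 1 — V_th is the open-circuit voltage V_A - V_B (nothing connected across the terminals).
Nodal analysis, taking node 2 as the 0 V reference.
Source V1 fixes V_0 = 24 V.
KCL at each unknown node (sum of currents leaving = 0; resistances in Ω):
  Node 1: (V_1 - 24)/50 + (V_1 - 0)/50 = 0
Collecting terms: 0.04 × V_1 = 0.48  =>  V_1 = 12 V
V_th = V_1 - V_2 = 12 - 0 = 12 V
Step 2 — R_th: zero the source — replace V1 by a short circuit (node 2 merges into node 0) — and find the resistance seen between A (node 1) and B (node 0).
Reduce the network between node 1 (A) and node 0 (B) by series/parallel combination:
  Rp1 = R1 ‖ R2 (parallel, both between nodes 0 and 1) = 1/(1/50 + 1/50) = 25 Ω
R_th = 25 Ω

Final answer: V_th = 12 V, R_th = 25 Ω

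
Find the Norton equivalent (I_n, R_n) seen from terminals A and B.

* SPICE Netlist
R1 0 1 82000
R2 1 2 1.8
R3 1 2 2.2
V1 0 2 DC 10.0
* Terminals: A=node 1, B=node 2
Find the Thévenin equivalent first; then I_n = V_th/R_th and R_n = R_th.
Step 1 — V_th is the open-circuit voltage V_A - V_B (nothing connected across the terminals).
Nodal analysis, taking node 2 as the 0 V reference.
Source V1 fixes V_0 = 10 V.
KCL at each unknown node (sum of currents leaving = 0; resistances in Ω):
  Node 1: (V_1 - 10)/82000 + (V_1 - 0)/1.8 + (V_1 - 0)/2.2 = 0
Collecting terms: 1.01 × V_1 = 0.000122  =>  V_1 = 0.0001207 V
V_th = V_1 - V_2 = 0.0001207 - 0 = 0.0001207 V
Step 2 — R_th: zero the source — replace V1 by a short circuit (node 2 merges into node 0) — and find the resistance seen between A (node 1) and B (node 0).
Reduce the network between node 1 (A) and node 0 (B) by series/parallel combination:
  Rp1 = R1 ‖ R2 ‖ R3 (parallel, all between nodes 0 and 1) = 1/(1/82000 + 1/1.8 + 1/2.2) = 0.99 Ω
R_th = 0.99 Ω
I_n = V_th/R_th = 0.0001207/0.99 = 0.000122 A, and R_n = R_th = 0.99 Ω

Final answer: I_n = 0.000122 A, R_n = 0.99 Ω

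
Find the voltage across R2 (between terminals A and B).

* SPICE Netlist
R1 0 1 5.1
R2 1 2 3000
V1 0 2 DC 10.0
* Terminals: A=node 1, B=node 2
R1 and R2 are in series across V1 (node 0 → node 1 → node 2), and the output A–B is taken across R2, so this is a voltage divider.
Series current: I = V1/(R1 + R2) = 10/(5.1 + 3000) = 10/3005 = 0.003328 A
V_R2 = I × R2 = V1 × R2/(R1 + R2) = 10 × 3000/3005 = 9.983 V

Final answer: 9.983 V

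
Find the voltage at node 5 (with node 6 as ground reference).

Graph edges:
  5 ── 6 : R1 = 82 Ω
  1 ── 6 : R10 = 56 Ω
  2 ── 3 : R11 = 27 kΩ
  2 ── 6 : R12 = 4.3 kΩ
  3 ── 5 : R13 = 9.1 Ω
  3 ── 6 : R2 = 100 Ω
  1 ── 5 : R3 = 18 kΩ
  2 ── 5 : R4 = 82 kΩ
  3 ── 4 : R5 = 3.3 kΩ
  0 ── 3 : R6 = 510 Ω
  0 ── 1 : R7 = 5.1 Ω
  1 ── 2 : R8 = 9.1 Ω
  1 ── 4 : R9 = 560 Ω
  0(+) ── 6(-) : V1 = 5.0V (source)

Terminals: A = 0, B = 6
Nodal analysis, taking node 6 as the 0 V reference.
Source V1 fixes V_0 = 5 V.
KCL at each unknown node (sum of currents leaving = 0; resistances in Ω):
  Node 1: (V_1 - V_5)/18000 + (V_1 - 5)/5.1 + (V_1 - V_2)/9.1 + (V_1 - V_4)/560 + (V_1 - 0)/56 = 0
  Node 2: (V_2 - V_5)/82000 + (V_2 - V_1)/9.1 + (V_2 - V_3)/27000 + (V_2 - 0)/4300 = 0
  Node 3: (V_3 - 0)/100 + (V_3 - V_4)/3300 + (V_3 - 5)/510 + (V_3 - V_2)/27000 + (V_3 - V_5)/9.1 = 0
  Node 4: (V_4 - V_3)/3300 + (V_4 - V_1)/560 = 0
  Node 5: (V_5 - 0)/82 + (V_5 - V_1)/18000 + (V_5 - V_2)/82000 + (V_5 - V_3)/9.1 = 0
Collecting terms (coefficients in siemens):
  0.3257·V_1 - 0.1099·V_2 - 0.001786·V_4 - 0.00005556·V_5 = 0.9804
  0.1102·V_2 - 0.1099·V_1 - 0.00003704·V_3 - 0.0000122·V_5 = 0
  0.1222·V_3 - 0.00003704·V_2 - 0.000303·V_4 - 0.1099·V_5 = 0.009804
  0.002089·V_4 - 0.001786·V_1 - 0.000303·V_3 = 0
  0.1222·V_5 - 0.00005556·V_1 - 0.0000122·V_2 - 0.1099·V_3 = 0
Solving these 5 simultaneous equations (Gaussian elimination) gives:
  V_1 = 4.571 V, V_2 = 4.559 V, V_3 = 0.491 V, V_4 = 3.979 V
  V_5 = 0.4443 V
The requested potential is V_5 = 0.4443 V.

Final answer: V_5 = 0.4443 V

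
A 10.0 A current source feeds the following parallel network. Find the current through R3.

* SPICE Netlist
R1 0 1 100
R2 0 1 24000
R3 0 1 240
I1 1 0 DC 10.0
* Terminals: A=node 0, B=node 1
All resistors sit directly between nodes 0 and 1, so they are in parallel and share one voltage V; the full source current 10 A splits among them.
1/R_par = 1/100 + 1/24000 + 1/240 = 0.01421 S  =>  R_par = 70.38 Ω
V = I × R_par = 10 × 70.38 = 703.8 V
I_R3 = V/R3 = 703.8/240 = 2.933 A

Final answer: 2.933 A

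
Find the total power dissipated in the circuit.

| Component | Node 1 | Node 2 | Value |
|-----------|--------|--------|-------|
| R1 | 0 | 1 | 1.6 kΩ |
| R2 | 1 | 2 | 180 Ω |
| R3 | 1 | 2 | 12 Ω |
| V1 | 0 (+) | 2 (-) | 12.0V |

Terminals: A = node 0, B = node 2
Nodal analysis, taking node 2 as the 0 V reference.
Source V1 fixes V_0 = 12 V.
KCL at each unknown node (sum of currents leaving = 0; resistances in Ω):
  Node 1: (V_1 - 12)/1600 + (V_1 - 0)/180 + (V_1 - 0)/12 = 0
Collecting terms: 0.08951 × V_1 = 0.0075  =>  V_1 = 0.08379 V
Power in each resistor, P = (ΔV)²/R:
  P_R1 = (12 - 0.08379)²/1600 = 0.08875 W
  P_R2 = (0.08379 - 0)²/180 = 0.000039 W
  P_R3 = (0.08379 - 0)²/12 = 0.000585 W
P_total = P_R1 + P_R2 + P_R3 = 0.08937 W

Final answer: 0.08937 W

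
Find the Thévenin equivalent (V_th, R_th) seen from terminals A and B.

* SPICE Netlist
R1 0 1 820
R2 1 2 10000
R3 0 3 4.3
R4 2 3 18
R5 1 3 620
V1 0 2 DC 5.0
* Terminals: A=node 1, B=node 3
Step 1 — V_th is the open-circuit voltage V_A - V_B (nothing connected across the terminals).
Nodal analysis, taking node 2 as the 0 V reference.
Source V1 fixes V_0 = 5 V.
KCL at each unknown node (sum of currents leaving = 0; resistances in Ω):
  Node 1: (V_1 - 5)/820 + (V_1 - 0)/10000 + (V_1 - V_3)/620 = 0
  Node 3: (V_3 - 5)/4.3 + (V_3 - 0)/18 + (V_3 - V_1)/620 = 0
Collecting terms (coefficients in siemens):
  0.002932·V_1 - 0.001613·V_3 = 0.006098
  0.2897·V_3 - 0.001613·V_1 = 1.163
Determinant D = (0.002932)(0.2897) - (-0.001613)(-0.001613) = 0.000847
V_1 = [(0.006098)(0.2897) - (-0.001613)(1.163)]/D = 4.3 V
V_3 = [(0.002932)(1.163) - (0.006098)(-0.001613)]/D = 4.037 V
V_th = V_1 - V_3 = 4.3 - 4.037 = 0.2627 V
Step 2 — R_th: zero the source — replace V1 by a short circuit (node 2 merges into node 0) — and find the resistance seen between A (node 1) and B (node 3).
Reduce the network between node 1 (A) and node 3 (B) by series/parallel combination:
  Rp1 = R1 ‖ R2 (parallel, both between nodes 0 and 1) = 1/(1/820 + 1/10000) = 757.9 Ω
  Rp2 = R3 ‖ R4 (parallel, both between nodes 0 and 3) = 1/(1/4.3 + 1/18) = 3.471 Ω
  Rs1 = Rp1 + Rp2 (series, joined only at node 0) = 757.9 + 3.471 = 761.3 Ω
  Rp3 = R5 ‖ Rs1 (parallel, both between nodes 1 and 3) = 1/(1/620 + 1/761.3) = 341.7 Ω
R_th = 341.7 Ω

Final answer: V_th = 0.2627 V, R_th = 341.7 Ω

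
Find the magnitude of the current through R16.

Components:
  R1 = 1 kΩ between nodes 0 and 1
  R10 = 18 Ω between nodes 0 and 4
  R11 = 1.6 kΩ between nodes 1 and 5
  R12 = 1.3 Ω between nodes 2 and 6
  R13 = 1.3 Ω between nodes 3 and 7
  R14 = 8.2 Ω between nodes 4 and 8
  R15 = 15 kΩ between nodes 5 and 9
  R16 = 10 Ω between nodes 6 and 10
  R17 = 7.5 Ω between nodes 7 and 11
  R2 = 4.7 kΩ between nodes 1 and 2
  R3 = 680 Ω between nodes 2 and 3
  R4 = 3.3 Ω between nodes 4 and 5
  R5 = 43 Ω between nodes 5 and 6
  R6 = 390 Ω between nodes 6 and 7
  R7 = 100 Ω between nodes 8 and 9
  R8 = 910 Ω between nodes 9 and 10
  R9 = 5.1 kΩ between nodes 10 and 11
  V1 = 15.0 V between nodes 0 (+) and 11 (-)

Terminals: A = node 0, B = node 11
Nodal analysis, taking node 11 as the 0 V reference.
Source V1 fixes V_0 = 15 V.
KCL at each unknown node (sum of currents leaving = 0; resistances in Ω):
  Node 1: (V_1 - 15)/1000 + (V_1 - V_2)/4700 + (V_1 - V_5)/1600 = 0
  Node 2: (V_2 - V_1)/4700 + (V_2 - V_3)/680 + (V_2 - V_6)/1.3 = 0
  Node 3: (V_3 - V_2)/680 + (V_3 - V_7)/1.3 = 0
  Node 4: (V_4 - V_5)/3.3 + (V_4 - 15)/18 + (V_4 - V_8)/8.2 = 0
  Node 5: (V_5 - V_4)/3.3 + (V_5 - V_6)/43 + (V_5 - V_1)/1600 + (V_5 - V_9)/15000 = 0
  Node 6: (V_6 - V_5)/43 + (V_6 - V_7)/390 + (V_6 - V_2)/1.3 + (V_6 - V_10)/10 = 0
  Node 7: (V_7 - V_6)/390 + (V_7 - V_3)/1.3 + (V_7 - 0)/7.5 = 0
  Node 8: (V_8 - V_9)/100 + (V_8 - V_4)/8.2 = 0
  Node 9: (V_9 - V_8)/100 + (V_9 - V_10)/910 + (V_9 - V_5)/15000 = 0
  Node 10: (V_10 - V_9)/910 + (V_10 - 0)/5100 + (V_10 - V_6)/10 = 0
Collecting terms (coefficients in siemens):
  0.001838·V_1 - 0.0002128·V_2 - 0.000625·V_5 = 0.015
  0.7709·V_2 - 0.0002128·V_1 - 0.001471·V_3 - 0.7692·V_6 = 0
  0.7707·V_3 - 0.001471·V_2 - 0.7692·V_7 = 0
  0.4805·V_4 - 0.303·V_5 - 0.122·V_8 = 0.8333
  0.327·V_5 - 0.000625·V_1 - 0.303·V_4 - 0.02326·V_6 - 0.00006667·V_9 = 0
  0.8951·V_6 - 0.7692·V_2 - 0.02326·V_5 - 0.002564·V_7 - 0.1·V_10 = 0
  0.9051·V_7 - 0.7692·V_3 - 0.002564·V_6 = 0
  0.132·V_8 - 0.122·V_4 - 0.01·V_9 = 0
  0.01117·V_9 - 0.00006667·V_5 - 0.01·V_8 - 0.001099·V_10 = 0
  0.1013·V_10 - 0.1·V_6 - 0.001099·V_9 = 0
Solving these 10 simultaneous equations (Gaussian elimination) gives:
  V_1 = 14.3 V, V_2 = 11.95 V, V_3 = 0.3733 V, V_4 = 14.13 V
  V_5 = 13.97 V, V_6 = 11.97 V, V_7 = 0.3512 V, V_8 = 14.11 V
  V_9 = 13.9 V, V_10 = 11.97 V
I_R16 = (V_6 - V_10)/R16 = (11.97 - 11.97)/10 = 0.0002281 A
|I_R16| = 0.0002281 A

Final answer: |I_R16| = 0.0002281 A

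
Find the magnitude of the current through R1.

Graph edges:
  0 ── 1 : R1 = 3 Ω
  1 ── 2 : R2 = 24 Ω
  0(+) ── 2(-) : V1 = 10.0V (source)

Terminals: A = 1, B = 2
Nodal analysis, taking node 2 as the 0 V reference.
Source V1 fixes V_0 = 10 V.
KCL at each unknown node (sum of currents leaving = 0; resistances in Ω):
  Node 1: (V_1 - 10)/3 + (V_1 - 0)/24 = 0
Collecting terms: 0.375 × V_1 = 3.333  =>  V_1 = 8.889 V
I_R1 = (V_0 - V_1)/R1 = (10 - 8.889)/3 = 0.3704 A
|I_R1| = 0.3704 A

Final answer: |I_R1| = 0.3704 A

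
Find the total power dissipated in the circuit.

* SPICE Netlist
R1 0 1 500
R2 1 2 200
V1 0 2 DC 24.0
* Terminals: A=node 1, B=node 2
Nodal analysis, taking node 2 as the 0 V reference.
Source V1 fixes V_0 = 24 V.
KCL at each unknown node (sum of currents leaving = 0; resistances in Ω):
  Node 1: (V_1 - 24)/500 + (V_1 - 0)/200 = 0
Collecting terms: 0.007 × V_1 = 0.048  =>  V_1 = 6.857 V
Power in each resistor, P = (ΔV)²/R:
  P_R1 = (24 - 6.857)²/500 = 0.5878 W
  P_R2 = (6.857 - 0)²/200 = 0.2351 W
P_total = P_R1 + P_R2 = 0.8229 W

Final answer: 0.8229 W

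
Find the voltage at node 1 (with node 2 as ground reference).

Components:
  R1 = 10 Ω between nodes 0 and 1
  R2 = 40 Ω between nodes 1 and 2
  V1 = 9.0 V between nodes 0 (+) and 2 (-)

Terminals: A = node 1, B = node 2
Nodal analysis, taking node 2 as the 0 V reference.
Source V1 fixes V_0 = 9 V.
KCL at each unknown node (sum of currents leaving = 0; resistances in Ω):
  Node 1: (V_1 - 9)/10 + (V_1 - 0)/40 = 0
Collecting terms: 0.125 × V_1 = 0.9  =>  V_1 = 7.2 V
The requested potential is V_1 = 7.2 V.

Final answer: V_1 = 7.2 V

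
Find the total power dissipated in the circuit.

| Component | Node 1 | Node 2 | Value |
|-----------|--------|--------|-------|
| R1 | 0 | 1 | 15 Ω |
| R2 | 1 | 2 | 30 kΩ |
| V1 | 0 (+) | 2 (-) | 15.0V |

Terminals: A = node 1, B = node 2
Nodal analysis, taking node 2 as the 0 V reference.
Source V1 fixes V_0 = 15 V.
KCL at each unknown node (sum of currents leaving = 0; resistances in Ω):
  Node 1: (V_1 - 15)/15 + (V_1 - 0)/30000 = 0
Collecting terms: 0.0667 × V_1 = 1  =>  V_1 = 14.99 V
Power in each resistor, P = (ΔV)²/R:
  P_R1 = (15 - 14.99)²/15 = 0.000003746 W
  P_R2 = (14.99 - 0)²/30000 = 0.007493 W
P_total = P_R1 + P_R2 = 0.007496 W

Final answer: 0.007496 W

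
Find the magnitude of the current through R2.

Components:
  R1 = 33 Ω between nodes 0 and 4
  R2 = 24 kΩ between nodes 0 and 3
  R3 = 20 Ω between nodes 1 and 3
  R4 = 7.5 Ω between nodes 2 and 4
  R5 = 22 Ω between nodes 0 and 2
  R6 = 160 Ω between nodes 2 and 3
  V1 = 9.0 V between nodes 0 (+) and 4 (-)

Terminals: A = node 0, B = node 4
Nodal analysis, taking node 4 as the 0 V reference.
Source V1 fixes V_0 = 9 V.
KCL at each unknown node (sum of currents leaving = 0; resistances in Ω):
  Node 1: (V_1 - V_3)/20 = 0
  Node 2: (V_2 - 0)/7.5 + (V_2 - 9)/22 + (V_2 - V_3)/160 = 0
  Node 3: (V_3 - 9)/24000 + (V_3 - V_1)/20 + (V_3 - V_2)/160 = 0
Collecting terms (coefficients in siemens):
  0.05·V_1 - 0.05·V_3 = 0
  0.185·V_2 - 0.00625·V_3 = 0.4091
  0.05629·V_3 - 0.05·V_1 - 0.00625·V_2 = 0.000375
Solving these 3 simultaneous equations (Gaussian elimination) gives:
  V_1 = 2.334 V, V_2 = 2.29 V, V_3 = 2.334 V
I_R2 = (V_0 - V_3)/R2 = (9 - 2.334)/24000 = 0.0002777 A
|I_R2| = 0.0002777 A

Final answer: |I_R2| = 0.0002777 A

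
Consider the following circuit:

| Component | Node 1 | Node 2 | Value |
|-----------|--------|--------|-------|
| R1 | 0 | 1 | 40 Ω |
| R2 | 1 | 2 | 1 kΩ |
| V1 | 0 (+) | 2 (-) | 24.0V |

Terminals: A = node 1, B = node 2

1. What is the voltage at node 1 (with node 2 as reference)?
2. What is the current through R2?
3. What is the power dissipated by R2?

Nodal analysis, taking node 2 as the 0 V reference.
Source V1 fixes V_0 = 24 V.
KCL at each unknown node (sum of currents leaving = 0; resistances in Ω):
  Node 1: (V_1 - 24)/40 + (V_1 - 0)/1000 = 0
Collecting terms: 0.026 × V_1 = 0.6  =>  V_1 = 23.08 V
Part 1:
  Read off the nodal solution: V_1 = 23.08 V
Part 2:
  I_R2 = (V_1 - V_2)/R2 = (23.08 - 0)/1000 = 0.02308 A
  Magnitude: I_R2 = 0.02308 A
Part 3:
  I_R2 = (V_1 - V_2)/R2 = (23.08 - 0)/1000 = 0.02308 A
  P_R2 = I_R2² × R2 = (0.02308)² × 1000 = 0.5325 W

Final answers:
1. V_1 = 23.08 V
2. I_R2 = 0.02308 A
3. P_R2 = 0.5325 W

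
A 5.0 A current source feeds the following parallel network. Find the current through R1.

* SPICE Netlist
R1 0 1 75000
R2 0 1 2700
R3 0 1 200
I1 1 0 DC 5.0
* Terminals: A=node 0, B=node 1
All resistors sit directly between nodes 0 and 1, so they are in parallel and share one voltage V; the full source current 5 A splits among them.
1/R_par = 1/75000 + 1/2700 + 1/200 = 0.005384 S  =>  R_par = 185.7 Ω
V = I × R_par = 5 × 185.7 = 928.7 V
I_R1 = V/R1 = 928.7/75000 = 0.01238 A

Final answer: 0.01238 A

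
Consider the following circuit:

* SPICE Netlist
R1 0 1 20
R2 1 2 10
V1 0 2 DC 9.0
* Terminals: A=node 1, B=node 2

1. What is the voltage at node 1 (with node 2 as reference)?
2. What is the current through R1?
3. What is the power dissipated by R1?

Nodal analysis, taking node 2 as the 0 V reference.
Source V1 fixes V_0 = 9 V.
KCL at each unknown node (sum of currents leaving = 0; resistances in Ω):
  Node 1: (V_1 - 9)/20 + (V_1 - 0)/10 = 0
Collecting terms: 0.15 × V_1 = 0.45  =>  V_1 = 3 V
Part 1:
  Read off the nodal solution: V_1 = 3 V
Part 2:
  I_R1 = (V_0 - V_1)/R1 = (9 - 3)/20 = 0.3 A
  Magnitude: I_R1 = 0.3 A
Part 3:
  I_R1 = (V_0 - V_1)/R1 = (9 - 3)/20 = 0.3 A
  P_R1 = I_R1² × R1 = (0.3)² × 20 = 1.8 W

Final answers:
1. V_1 = 3 V
2. I_R1 = 0.3 A
3. P_R1 = 1.8 W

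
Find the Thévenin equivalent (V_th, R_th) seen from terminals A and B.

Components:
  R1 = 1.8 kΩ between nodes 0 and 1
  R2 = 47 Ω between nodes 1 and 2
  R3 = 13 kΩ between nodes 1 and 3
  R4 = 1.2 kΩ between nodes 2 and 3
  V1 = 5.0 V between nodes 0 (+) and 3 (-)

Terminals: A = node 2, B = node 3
Step 1 — V_th is the open-circuit voltage V_A - V_B (nothing connected across the terminals).
Nodal analysis, taking node 3 as the 0 V reference.
Source V1 fixes V_0 = 5 V.
KCL at each unknown node (sum of currents leaving = 0; resistances in Ω):
  Node 1: (V_1 - 5)/1800 + (V_1 - V_2)/47 + (V_1 - 0)/13000 = 0
  Node 2: (V_2 - V_1)/47 + (V_2 - 0)/1200 = 0
Collecting terms (coefficients in siemens):
  0.02191·V_1 - 0.02128·V_2 = 0.002778
  0.02211·V_2 - 0.02128·V_1 = 0
Determinant D = (0.02191)(0.02211) - (-0.02128)(-0.02128) = 0.00003171
V_1 = [(0.002778)(0.02211) - (-0.02128)(0)]/D = 1.937 V
V_2 = [(0.02191)(0) - (0.002778)(-0.02128)]/D = 1.864 V
V_th = V_2 - V_3 = 1.864 - 0 = 1.864 V
Step 2 — R_th: zero the source — replace V1 by a short circuit (node 3 merges into node 0) — and find the resistance seen between A (node 2) and B (node 0).
Reduce the network between node 2 (A) and node 0 (B) by series/parallel combination:
  Rp1 = R1 ‖ R3 (parallel, both between nodes 0 and 1) = 1/(1/1800 + 1/13000) = 1581 Ω
  Rs1 = R2 + Rp1 (series, joined only at node 1) = 47 + 1581 = 1628 Ω
  Rp2 = R4 ‖ Rs1 (parallel, both between nodes 0 and 2) = 1/(1/1200 + 1/1628) = 690.8 Ω
R_th = 690.8 Ω

Final answer: V_th = 1.864 V, R_th = 690.8 Ω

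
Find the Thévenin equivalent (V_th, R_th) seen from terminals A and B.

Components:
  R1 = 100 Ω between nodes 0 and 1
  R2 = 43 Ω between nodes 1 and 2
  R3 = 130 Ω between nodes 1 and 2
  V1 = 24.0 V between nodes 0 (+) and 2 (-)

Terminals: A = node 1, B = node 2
Step 1 — V_th is the open-circuit voltage V_A - V_B (nothing connected across the terminals).
Nodal analysis, taking node 2 as the 0 V reference.
Source V1 fixes V_0 = 24 V.
KCL at each unknown node (sum of currents leaving = 0; resistances in Ω):
  Node 1: (V_1 - 24)/100 + (V_1 - 0)/43 + (V_1 - 0)/130 = 0
Collecting terms: 0.04095 × V_1 = 0.24  =>  V_1 = 5.861 V
V_th = V_1 - V_2 = 5.861 - 0 = 5.861 V
Step 2 — R_th: zero the source — replace V1 by a short circuit (node 2 merges into node 0) — and find the resistance seen between A (node 1) and B (node 0).
Reduce the network between node 1 (A) and node 0 (B) by series/parallel combination:
  Rp1 = R1 ‖ R2 ‖ R3 (parallel, all between nodes 0 and 1) = 1/(1/100 + 1/43 + 1/130) = 24.42 Ω
R_th = 24.42 Ω

Final answer: V_th = 5.861 V, R_th = 24.42 Ω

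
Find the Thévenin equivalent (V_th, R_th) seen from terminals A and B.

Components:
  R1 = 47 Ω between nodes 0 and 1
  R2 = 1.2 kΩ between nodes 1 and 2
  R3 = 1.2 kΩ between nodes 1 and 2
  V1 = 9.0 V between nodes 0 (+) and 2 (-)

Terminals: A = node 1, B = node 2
Step 1 — V_th is the open-circuit voltage V_A - V_B (nothing connected across the terminals).
Nodal analysis, taking node 2 as the 0 V reference.
Source V1 fixes V_0 = 9 V.
KCL at each unknown node (sum of currents leaving = 0; resistances in Ω):
  Node 1: (V_1 - 9)/47 + (V_1 - 0)/1200 + (V_1 - 0)/1200 = 0
Collecting terms: 0.02294 × V_1 = 0.1915  =>  V_1 = 8.346 V
V_th = V_1 - V_2 = 8.346 - 0 = 8.346 V
Step 2 — R_th: zero the source — replace V1 by a short circuit (node 2 merges into node 0) — and find the resistance seen between A (node 1) and B (node 0).
Reduce the network between node 1 (A) and node 0 (B) by series/parallel combination:
  Rp1 = R1 ‖ R2 ‖ R3 (parallel, all between nodes 0 and 1) = 1/(1/47 + 1/1200 + 1/1200) = 43.59 Ω
R_th = 43.59 Ω

Final answer: V_th = 8.346 V, R_th = 43.59 Ω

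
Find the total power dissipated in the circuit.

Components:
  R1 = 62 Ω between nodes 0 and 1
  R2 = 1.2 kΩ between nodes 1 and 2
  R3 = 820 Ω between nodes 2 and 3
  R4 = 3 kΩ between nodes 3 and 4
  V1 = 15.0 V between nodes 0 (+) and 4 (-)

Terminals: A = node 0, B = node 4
Nodal analysis, taking node 4 as the 0 V reference.
Source V1 fixes V_0 = 15 V.
KCL at each unknown node (sum of currents leaving = 0; resistances in Ω):
  Node 1: (V_1 - 15)/62 + (V_1 - V_2)/1200 = 0
  Node 2: (V_2 - V_1)/1200 + (V_2 - V_3)/820 = 0
  Node 3: (V_3 - V_2)/820 + (V_3 - 0)/3000 = 0
Collecting terms (coefficients in siemens):
  0.01696·V_1 - 0.0008333·V_2 = 0.2419
  0.002053·V_2 - 0.0008333·V_1 - 0.00122·V_3 = 0
  0.001553·V_3 - 0.00122·V_2 = 0
Solving these 3 simultaneous equations (Gaussian elimination) gives:
  V_1 = 14.82 V, V_2 = 11.28 V, V_3 = 8.855 V
Power in each resistor, P = (ΔV)²/R:
  P_R1 = (15 - 14.82)²/62 = 0.0005401 W
  P_R2 = (14.82 - 11.28)²/1200 = 0.01045 W
  P_R3 = (11.28 - 8.855)²/820 = 0.007144 W
  P_R4 = (8.855 - 0)²/3000 = 0.02614 W
P_total = P_R1 + P_R2 + P_R3 + P_R4 = 0.04427 W

Final answer: 0.04427 W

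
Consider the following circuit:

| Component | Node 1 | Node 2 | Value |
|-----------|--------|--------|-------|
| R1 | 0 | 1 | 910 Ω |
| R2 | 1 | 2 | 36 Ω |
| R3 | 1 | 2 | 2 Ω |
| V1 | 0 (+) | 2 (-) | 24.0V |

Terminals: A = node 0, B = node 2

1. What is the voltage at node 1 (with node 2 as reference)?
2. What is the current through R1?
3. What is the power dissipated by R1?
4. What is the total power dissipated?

Nodal analysis, taking node 2 as the 0 V reference.
Source V1 fixes V_0 = 24 V.
KCL at each unknown node (sum of currents leaving = 0; resistances in Ω):
  Node 1: (V_1 - 24)/910 + (V_1 - 0)/36 + (V_1 - 0)/2 = 0
Collecting terms: 0.5289 × V_1 = 0.02637  =>  V_1 = 0.04987 V
Part 1:
  Read off the nodal solution: V_1 = 0.04987 V
Part 2:
  I_R1 = (V_0 - V_1)/R1 = (24 - 0.04987)/910 = 0.02632 A
  Magnitude: I_R1 = 0.02632 A
Part 3:
  I_R1 = (V_0 - V_1)/R1 = (24 - 0.04987)/910 = 0.02632 A
  P_R1 = I_R1² × R1 = (0.02632)² × 910 = 0.6303 W
Part 4:
  Power in each resistor, P = (ΔV)²/R:
    P_R1 = (24 - 0.04987)²/910 = 0.6303 W
    P_R2 = (0.04987 - 0)²/36 = 0.00006908 W
    P_R3 = (0.04987 - 0)²/2 = 0.001243 W
  P_total = P_R1 + P_R2 + P_R3 = 0.6317 W

Final answers:
1. V_1 = 0.04987 V
2. I_R1 = 0.02632 A
3. P_R1 = 0.6303 W
4. P_total = 0.6317 W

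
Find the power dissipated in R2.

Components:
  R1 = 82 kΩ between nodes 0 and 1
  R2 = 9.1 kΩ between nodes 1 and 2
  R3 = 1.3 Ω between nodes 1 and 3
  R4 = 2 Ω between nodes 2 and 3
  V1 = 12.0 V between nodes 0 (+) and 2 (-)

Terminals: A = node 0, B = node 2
Nodal analysis, taking node 2 as the 0 V reference.
Source V1 fixes V_0 = 12 V.
KCL at each unknown node (sum of currents leaving = 0; resistances in Ω):
  Node 1: (V_1 - 12)/82000 + (V_1 - 0)/9100 + (V_1 - V_3)/1.3 = 0
  Node 3: (V_3 - V_1)/1.3 + (V_3 - 0)/2 = 0
Collecting terms (coefficients in siemens):
  0.7694·V_1 - 0.7692·V_3 = 0.0001463
  1.269·V_3 - 0.7692·V_1 = 0
Determinant D = (0.7694)(1.269) - (-0.7692)(-0.7692) = 0.3848
V_1 = [(0.0001463)(1.269) - (-0.7692)(0)]/D = 0.0004827 V
V_3 = [(0.7694)(0) - (0.0001463)(-0.7692)]/D = 0.0002926 V
I_R2 = (V_1 - V_2)/R2 = (0.0004827 - 0)/9100 = 0.00000005305 A
P_R2 = I_R2² × R2 = (0.00000005305)² × 9100 = 0.00000000002561 W

Final answer: 2.561e-11 W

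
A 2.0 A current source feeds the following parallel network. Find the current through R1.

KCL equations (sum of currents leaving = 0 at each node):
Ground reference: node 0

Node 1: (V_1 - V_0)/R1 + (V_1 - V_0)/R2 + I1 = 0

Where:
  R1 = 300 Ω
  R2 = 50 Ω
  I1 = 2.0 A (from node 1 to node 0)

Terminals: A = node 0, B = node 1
All resistors sit directly between nodes 0 and 1, so they are in parallel and share one voltage V; the full source current 2 A splits among them.
1/R_par = 1/300 + 1/50 = 0.02333 S  =>  R_par = 42.86 Ω
V = I × R_par = 2 × 42.86 = 85.71 V
I_R1 = V/R1 = 85.71/300 = 0.2857 A

Final answer: 0.2857 A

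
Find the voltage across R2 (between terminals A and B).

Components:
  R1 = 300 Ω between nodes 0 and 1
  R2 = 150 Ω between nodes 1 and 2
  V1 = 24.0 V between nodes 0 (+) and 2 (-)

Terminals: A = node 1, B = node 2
R1 and R2 are in series across V1 (node 0 → node 1 → node 2), and the output A–B is taken across R2, so this is a voltage divider.
Series current: I = V1/(R1 + R2) = 24/(300 + 150) = 24/450 = 0.05333 A
V_R2 = I × R2 = V1 × R2/(R1 + R2) = 24 × 150/450 = 8 V

Final answer: 8 V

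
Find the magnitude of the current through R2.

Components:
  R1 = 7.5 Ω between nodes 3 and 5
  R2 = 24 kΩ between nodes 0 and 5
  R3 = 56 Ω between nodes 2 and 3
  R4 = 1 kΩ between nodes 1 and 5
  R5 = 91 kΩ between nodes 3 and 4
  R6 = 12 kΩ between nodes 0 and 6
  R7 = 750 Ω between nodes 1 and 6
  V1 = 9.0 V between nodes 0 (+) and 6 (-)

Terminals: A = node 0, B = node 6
Nodal analysis, taking node 6 as the 0 V reference.
Source V1 fixes V_0 = 9 V.
KCL at each unknown node (sum of currents leaving = 0; resistances in Ω):
  Node 1: (V_1 - V_5)/1000 + (V_1 - 0)/750 = 0
  Node 2: (V_2 - V_3)/56 = 0
  Node 3: (V_3 - V_5)/7.5 + (V_3 - V_2)/56 + (V_3 - V_4)/91000 = 0
  Node 4: (V_4 - V_3)/91000 = 0
  Node 5: (V_5 - V_3)/7.5 + (V_5 - 9)/24000 + (V_5 - V_1)/1000 = 0
Collecting terms (coefficients in siemens):
  0.002333·V_1 - 0.001·V_5 = 0
  0.01786·V_2 - 0.01786·V_3 = 0
  0.1512·V_3 - 0.01786·V_2 - 0.00001099·V_4 - 0.1333·V_5 = 0
  0.00001099·V_4 - 0.00001099·V_3 = 0
  0.1344·V_5 - 0.001·V_1 - 0.1333·V_3 = 0.000375
Solving these 5 simultaneous equations (Gaussian elimination) gives:
  V_1 = 0.2621 V, V_2 = 0.6117 V, V_3 = 0.6117 V, V_4 = 0.6117 V
  V_5 = 0.6117 V
I_R2 = (V_0 - V_5)/R2 = (9 - 0.6117)/24000 = 0.0003495 A
|I_R2| = 0.0003495 A

Final answer: |I_R2| = 0.0003495 A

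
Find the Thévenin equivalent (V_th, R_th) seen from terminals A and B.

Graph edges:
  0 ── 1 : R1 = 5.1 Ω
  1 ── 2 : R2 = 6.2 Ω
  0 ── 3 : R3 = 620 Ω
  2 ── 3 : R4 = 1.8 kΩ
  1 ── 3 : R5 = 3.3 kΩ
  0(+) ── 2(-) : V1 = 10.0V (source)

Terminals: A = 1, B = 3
Step 1 — V_th is the open-circuit voltage V_A - V_B (nothing connected across the terminals).
Nodal analysis, taking node 2 as the 0 V reference.
Source V1 fixes V_0 = 10 V.
KCL at each unknown node (sum of currents leaving = 0; resistances in Ω):
  Node 1: (V_1 - 10)/5.1 + (V_1 - 0)/6.2 + (V_1 - V_3)/3300 = 0
  Node 3: (V_3 - 10)/620 + (V_3 - 0)/1800 + (V_3 - V_1)/3300 = 0
Collecting terms (coefficients in siemens):
  0.3577·V_1 - 0.000303·V_3 = 1.961
  0.002471·V_3 - 0.000303·V_1 = 0.01613
Determinant D = (0.3577)(0.002471) - (-0.000303)(-0.000303) = 0.0008839
V_1 = [(1.961)(0.002471) - (-0.000303)(0.01613)]/D = 5.488 V
V_3 = [(0.3577)(0.01613) - (1.961)(-0.000303)]/D = 7.199 V
V_th = V_1 - V_3 = 5.488 - 7.199 = -1.711 V
Step 2 — R_th: zero the source — replace V1 by a short circuit (node 2 merges into node 0) — and find the resistance seen between A (node 1) and B (node 3).
Reduce the network between node 1 (A) and node 3 (B) by series/parallel combination:
  Rp1 = R1 ‖ R2 (parallel, both between nodes 0 and 1) = 1/(1/5.1 + 1/6.2) = 2.798 Ω
  Rp2 = R3 ‖ R4 (parallel, both between nodes 0 and 3) = 1/(1/620 + 1/1800) = 461.2 Ω
  Rs1 = Rp1 + Rp2 (series, joined only at node 0) = 2.798 + 461.2 = 464 Ω
  Rp3 = R5 ‖ Rs1 (parallel, both between nodes 1 and 3) = 1/(1/3300 + 1/464) = 406.8 Ω
R_th = 406.8 Ω

Final answer: V_th = -1.711 V, R_th = 406.8 Ω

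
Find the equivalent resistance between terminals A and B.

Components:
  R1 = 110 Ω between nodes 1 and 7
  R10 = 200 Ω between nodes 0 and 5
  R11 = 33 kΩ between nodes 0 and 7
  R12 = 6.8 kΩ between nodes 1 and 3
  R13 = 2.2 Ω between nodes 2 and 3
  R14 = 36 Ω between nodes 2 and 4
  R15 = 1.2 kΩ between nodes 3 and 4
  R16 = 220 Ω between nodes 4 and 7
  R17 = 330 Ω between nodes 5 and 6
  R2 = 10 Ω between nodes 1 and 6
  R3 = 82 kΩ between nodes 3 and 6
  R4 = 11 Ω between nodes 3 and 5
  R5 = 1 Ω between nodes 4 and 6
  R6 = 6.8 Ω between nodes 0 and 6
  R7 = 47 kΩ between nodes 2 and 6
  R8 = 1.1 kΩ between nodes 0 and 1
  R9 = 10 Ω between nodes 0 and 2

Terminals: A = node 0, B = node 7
The network is not a plain series/parallel combination. Inject a 1 A test current into terminal A (node 0) and return it from terminal B (node 7); then R_eq = V_A / (1 A).
Nodal analysis, taking node 7 as the 0 V reference.
Current source I_test pushes 1 A into node 0 and draws it out of node 7.
KCL at each unknown node (sum of currents leaving = 0; resistances in Ω):
  Node 0: (V_0 - V_6)/6.8 + (V_0 - V_1)/1100 + (V_0 - V_2)/10 + (V_0 - V_5)/200 + (V_0 - 0)/33000 - 1 = 0
  Node 1: (V_1 - V_0)/1100 + (V_1 - 0)/110 + (V_1 - V_6)/10 + (V_1 - V_3)/6800 = 0
  Node 2: (V_2 - V_0)/10 + (V_2 - V_6)/47000 + (V_2 - V_3)/2.2 + (V_2 - V_4)/36 = 0
  Node 3: (V_3 - V_1)/6800 + (V_3 - V_2)/2.2 + (V_3 - V_6)/82000 + (V_3 - V_5)/11 + (V_3 - V_4)/1200 = 0
  Node 4: (V_4 - V_2)/36 + (V_4 - V_3)/1200 + (V_4 - V_6)/1 + (V_4 - 0)/220 = 0
  Node 5: (V_5 - V_0)/200 + (V_5 - V_3)/11 + (V_5 - V_6)/330 = 0
  Node 6: (V_6 - V_0)/6.8 + (V_6 - V_1)/10 + (V_6 - V_2)/47000 + (V_6 - V_3)/82000 + (V_6 - V_4)/1 + (V_6 - V_5)/330 = 0
Collecting terms (coefficients in siemens):
  0.253·V_0 - 0.0009091·V_1 - 0.1·V_2 - 0.005·V_5 - 0.1471·V_6 = 1
  0.1101·V_1 - 0.0009091·V_0 - 0.0001471·V_3 - 0.1·V_6 = 0
  0.5823·V_2 - 0.1·V_0 - 0.4545·V_3 - 0.02778·V_4 - 0.00002128·V_6 = 0
  0.5464·V_3 - 0.0001471·V_1 - 0.4545·V_2 - 0.0008333·V_4 - 0.09091·V_5 - 0.0000122·V_6 = 0
  1.033·V_4 - 0.02778·V_2 - 0.0008333·V_3 - 1·V_6 = 0
  0.09894·V_5 - 0.005·V_0 - 0.09091·V_3 - 0.00303·V_6 = 0
  1.25·V_6 - 0.1471·V_0 - 0.1·V_1 - 0.00002128·V_2 - 0.0000122·V_3 - 1·V_4 - 0.00303·V_5 = 0
Solving these 7 simultaneous equations (Gaussian elimination) gives:
  V_0 = 83.17 V, V_1 = 71.11 V, V_2 = 81.79 V, V_3 = 81.77 V
  V_4 = 77.23 V, V_5 = 81.71 V, V_6 = 77.45 V
R_eq = V_0 / 1 A = 83.17 Ω

Final answer: 83.17 Ω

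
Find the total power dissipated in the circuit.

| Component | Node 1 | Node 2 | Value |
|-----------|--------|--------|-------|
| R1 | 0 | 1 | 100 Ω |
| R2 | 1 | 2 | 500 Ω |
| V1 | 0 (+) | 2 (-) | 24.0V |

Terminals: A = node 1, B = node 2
Nodal analysis, taking node 2 as the 0 V reference.
Source V1 fixes V_0 = 24 V.
KCL at each unknown node (sum of currents leaving = 0; resistances in Ω):
  Node 1: (V_1 - 24)/100 + (V_1 - 0)/500 = 0
Collecting terms: 0.012 × V_1 = 0.24  =>  V_1 = 20 V
Power in each resistor, P = (ΔV)²/R:
  P_R1 = (24 - 20)²/100 = 0.16 W
  P_R2 = (20 - 0)²/500 = 0.8 W
P_total = P_R1 + P_R2 = 0.96 W

Final answer: 0.96 W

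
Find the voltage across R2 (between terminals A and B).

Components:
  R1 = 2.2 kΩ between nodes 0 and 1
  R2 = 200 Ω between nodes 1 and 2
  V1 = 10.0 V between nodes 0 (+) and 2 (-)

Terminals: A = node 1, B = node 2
R1 and R2 are in series across V1 (node 0 → node 1 → node 2), and the output A–B is taken across R2, so this is a voltage divider.
Series current: I = V1/(R1 + R2) = 10/(2200 + 200) = 10/2400 = 0.004167 A
V_R2 = I × R2 = V1 × R2/(R1 + R2) = 10 × 200/2400 = 0.8333 V

Final answer: 0.8333 V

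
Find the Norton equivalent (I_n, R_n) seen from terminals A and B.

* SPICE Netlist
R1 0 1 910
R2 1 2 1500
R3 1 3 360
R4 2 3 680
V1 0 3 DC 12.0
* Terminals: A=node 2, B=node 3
Find the Thévenin equivalent first; then I_n = V_th/R_th and R_n = R_th.
Step 1 — V_th is the open-circuit voltage V_A - V_B (nothing connected across the terminals).
Nodal analysis, taking node 3 as the 0 V reference.
Source V1 fixes V_0 = 12 V.
KCL at each unknown node (sum of currents leaving = 0; resistances in Ω):
  Node 1: (V_1 - 12)/910 + (V_1 - V_2)/1500 + (V_1 - 0)/360 = 0
  Node 2: (V_2 - V_1)/1500 + (V_2 - 0)/680 = 0
Collecting terms (coefficients in siemens):
  0.004543·V_1 - 0.0006667·V_2 = 0.01319
  0.002137·V_2 - 0.0006667·V_1 = 0
Determinant D = (0.004543)(0.002137) - (-0.0006667)(-0.0006667) = 0.000009266
V_1 = [(0.01319)(0.002137) - (-0.0006667)(0)]/D = 3.042 V
V_2 = [(0.004543)(0) - (0.01319)(-0.0006667)]/D = 0.9488 V
V_th = V_2 - V_3 = 0.9488 - 0 = 0.9488 V
Step 2 — R_th: zero the source — replace V1 by a short circuit (node 3 merges into node 0) — and find the resistance seen between A (node 2) and B (node 0).
Reduce the network between node 2 (A) and node 0 (B) by series/parallel combination:
  Rp1 = R1 ‖ R3 (parallel, both between nodes 0 and 1) = 1/(1/910 + 1/360) = 258 Ω
  Rs1 = R2 + Rp1 (series, joined only at node 1) = 1500 + 258 = 1758 Ω
  Rp2 = R4 ‖ Rs1 (parallel, both between nodes 0 and 2) = 1/(1/680 + 1/1758) = 490.3 Ω
R_th = 490.3 Ω
I_n = V_th/R_th = 0.9488/490.3 = 0.001935 A, and R_n = R_th = 490.3 Ω

Final answer: I_n = 0.001935 A, R_n = 490.3 Ω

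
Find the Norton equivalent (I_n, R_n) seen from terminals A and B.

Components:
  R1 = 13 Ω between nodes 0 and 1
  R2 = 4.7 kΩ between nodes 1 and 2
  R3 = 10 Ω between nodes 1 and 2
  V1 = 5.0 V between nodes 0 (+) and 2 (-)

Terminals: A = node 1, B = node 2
Find the Thévenin equivalent first; then I_n = V_th/R_th and R_n = R_th.
Step 1 — V_th is the open-circuit voltage V_A - V_B (nothing connected across the terminals).
Nodal analysis, taking node 2 as the 0 V reference.
Source V1 fixes V_0 = 5 V.
KCL at each unknown node (sum of currents leaving = 0; resistances in Ω):
  Node 1: (V_1 - 5)/13 + (V_1 - 0)/4700 + (V_1 - 0)/10 = 0
Collecting terms: 0.1771 × V_1 = 0.3846  =>  V_1 = 2.171 V
V_th = V_1 - V_2 = 2.171 - 0 = 2.171 V
Step 2 — R_th: zero the source — replace V1 by a short circuit (node 2 merges into node 0) — and find the resistance seen between A (node 1) and B (node 0).
Reduce the network between node 1 (A) and node 0 (B) by series/parallel combination:
  Rp1 = R1 ‖ R2 ‖ R3 (parallel, all between nodes 0 and 1) = 1/(1/13 + 1/4700 + 1/10) = 5.645 Ω
R_th = 5.645 Ω
I_n = V_th/R_th = 2.171/5.645 = 0.3846 A, and R_n = R_th = 5.645 Ω

Final answer: I_n = 0.3846 A, R_n = 5.645 Ω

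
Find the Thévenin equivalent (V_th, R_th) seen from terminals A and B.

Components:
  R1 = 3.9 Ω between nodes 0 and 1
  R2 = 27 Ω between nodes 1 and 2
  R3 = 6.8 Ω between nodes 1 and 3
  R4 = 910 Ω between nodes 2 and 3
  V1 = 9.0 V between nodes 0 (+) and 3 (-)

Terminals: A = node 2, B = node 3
Step 1 — V_th is the open-circuit voltage V_A - V_B (nothing connected across the terminals).
Nodal analysis, taking node 3 as the 0 V reference.
Source V1 fixes V_0 = 9 V.
KCL at each unknown node (sum of currents leaving = 0; resistances in Ω):
  Node 1: (V_1 - 9)/3.9 + (V_1 - V_2)/27 + (V_1 - 0)/6.8 = 0
  Node 2: (V_2 - V_1)/27 + (V_2 - 0)/910 = 0
Collecting terms (coefficients in siemens):
  0.4405·V_1 - 0.03704·V_2 = 2.308
  0.03814·V_2 - 0.03704·V_1 = 0
Determinant D = (0.4405)(0.03814) - (-0.03704)(-0.03704) = 0.01543
V_1 = [(2.308)(0.03814) - (-0.03704)(0)]/D = 5.705 V
V_2 = [(0.4405)(0) - (2.308)(-0.03704)]/D = 5.54 V
V_th = V_2 - V_3 = 5.54 - 0 = 5.54 V
Step 2 — R_th: zero the source — replace V1 by a short circuit (node 3 merges into node 0) — and find the resistance seen between A (node 2) and B (node 0).
Reduce the network between node 2 (A) and node 0 (B) by series/parallel combination:
  Rp1 = R1 ‖ R3 (parallel, both between nodes 0 and 1) = 1/(1/3.9 + 1/6.8) = 2.479 Ω
  Rs1 = R2 + Rp1 (series, joined only at node 1) = 27 + 2.479 = 29.48 Ω
  Rp2 = R4 ‖ Rs1 (parallel, both between nodes 0 and 2) = 1/(1/910 + 1/29.48) = 28.55 Ω
R_th = 28.55 Ω

Final answer: V_th = 5.54 V, R_th = 28.55 Ω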